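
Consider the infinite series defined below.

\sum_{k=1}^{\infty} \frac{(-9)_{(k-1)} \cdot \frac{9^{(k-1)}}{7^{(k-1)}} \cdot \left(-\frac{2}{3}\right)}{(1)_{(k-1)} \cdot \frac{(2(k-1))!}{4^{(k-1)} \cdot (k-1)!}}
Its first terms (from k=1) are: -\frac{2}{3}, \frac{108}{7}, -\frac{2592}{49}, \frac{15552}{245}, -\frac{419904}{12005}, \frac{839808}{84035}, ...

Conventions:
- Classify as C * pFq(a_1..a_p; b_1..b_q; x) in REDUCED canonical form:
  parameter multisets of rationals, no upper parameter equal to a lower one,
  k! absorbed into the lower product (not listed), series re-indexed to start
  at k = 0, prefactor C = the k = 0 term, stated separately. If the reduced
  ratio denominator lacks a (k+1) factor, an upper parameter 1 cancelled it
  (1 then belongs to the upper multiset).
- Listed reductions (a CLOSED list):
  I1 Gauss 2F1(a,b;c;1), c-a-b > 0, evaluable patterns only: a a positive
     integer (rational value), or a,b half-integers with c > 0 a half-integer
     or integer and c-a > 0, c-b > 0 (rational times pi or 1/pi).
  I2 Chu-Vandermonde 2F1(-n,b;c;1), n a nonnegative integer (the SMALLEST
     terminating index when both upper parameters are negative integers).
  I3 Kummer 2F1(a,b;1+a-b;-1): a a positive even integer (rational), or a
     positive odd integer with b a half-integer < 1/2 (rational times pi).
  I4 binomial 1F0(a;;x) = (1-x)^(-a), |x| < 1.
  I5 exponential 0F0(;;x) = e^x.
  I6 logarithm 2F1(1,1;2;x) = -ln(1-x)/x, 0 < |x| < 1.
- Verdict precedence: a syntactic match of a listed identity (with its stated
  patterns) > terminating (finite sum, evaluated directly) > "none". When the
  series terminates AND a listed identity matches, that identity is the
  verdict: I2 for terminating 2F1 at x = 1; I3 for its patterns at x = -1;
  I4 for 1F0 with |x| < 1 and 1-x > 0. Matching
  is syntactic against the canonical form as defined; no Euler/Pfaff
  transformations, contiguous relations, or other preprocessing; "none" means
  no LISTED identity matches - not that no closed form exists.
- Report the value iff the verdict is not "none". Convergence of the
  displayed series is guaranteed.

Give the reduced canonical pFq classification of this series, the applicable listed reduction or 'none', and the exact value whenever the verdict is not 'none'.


With C = -\frac{2}{3}: the canonical form is 1F1(-9; \frac{1}{2}; \frac{9}{7}). Verdict: terminating at k = 9: the factor (-9)_k kills every later term; summing the 10 survivors is exact. Value: -\frac{55280056765706}{51502299773925}.

Key step: x = \frac{9}{7} and the two geometric factors (C = -2/3) combine into one argument.
Step ratio: r(k) = \frac{9}{7} * (k-9) / [(k+\frac{1}{2}) (k+1)] - rational in k. x = \frac{9}{7}; t_0 = -\frac{2}{3}; negate the roots.


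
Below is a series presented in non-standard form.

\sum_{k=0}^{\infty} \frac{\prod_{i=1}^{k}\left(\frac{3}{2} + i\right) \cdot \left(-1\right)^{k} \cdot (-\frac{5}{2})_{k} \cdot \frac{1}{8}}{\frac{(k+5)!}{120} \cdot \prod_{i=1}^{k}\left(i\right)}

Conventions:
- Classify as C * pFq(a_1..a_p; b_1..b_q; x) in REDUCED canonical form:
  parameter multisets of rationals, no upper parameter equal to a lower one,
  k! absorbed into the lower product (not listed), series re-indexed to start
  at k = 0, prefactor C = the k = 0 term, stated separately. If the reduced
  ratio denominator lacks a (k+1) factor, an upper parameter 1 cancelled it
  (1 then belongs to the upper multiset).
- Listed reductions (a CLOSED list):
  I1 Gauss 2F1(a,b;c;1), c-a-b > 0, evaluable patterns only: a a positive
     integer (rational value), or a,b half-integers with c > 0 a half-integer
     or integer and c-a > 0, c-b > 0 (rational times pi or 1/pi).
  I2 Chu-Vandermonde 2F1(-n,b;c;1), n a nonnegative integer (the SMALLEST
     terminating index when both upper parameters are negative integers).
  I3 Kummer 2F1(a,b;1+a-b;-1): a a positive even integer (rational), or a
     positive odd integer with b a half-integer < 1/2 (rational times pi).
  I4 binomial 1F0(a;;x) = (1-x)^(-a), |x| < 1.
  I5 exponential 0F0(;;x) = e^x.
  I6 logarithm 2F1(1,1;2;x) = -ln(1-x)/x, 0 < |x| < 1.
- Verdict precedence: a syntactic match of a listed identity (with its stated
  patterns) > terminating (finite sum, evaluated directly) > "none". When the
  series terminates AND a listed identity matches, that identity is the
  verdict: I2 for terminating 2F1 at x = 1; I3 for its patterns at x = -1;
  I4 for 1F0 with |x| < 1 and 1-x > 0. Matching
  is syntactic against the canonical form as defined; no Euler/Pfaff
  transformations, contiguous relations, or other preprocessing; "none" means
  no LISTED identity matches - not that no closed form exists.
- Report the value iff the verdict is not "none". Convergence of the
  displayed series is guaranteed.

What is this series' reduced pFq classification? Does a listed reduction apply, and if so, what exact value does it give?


Reduced: x = -1, 2F1, upper = {-\frac{5}{2}, \frac{5}{2}}, lower = {6}, C = \frac{1}{8}. Verdict: none here - no I1-I6 shape fits x = -1 with lower {6}.

First insight: t_0 = \frac{1}{8} here, and the denominator's factorial ratio (C = 1/8) is a lower Pochhammer.
Step ratio: r(k) = -1 * (k-\frac{5}{2}) (k+\frac{5}{2}) / [(k+6) (k+1)] ; factor over Q: parameters, x = -1, and C = \frac{1}{8}.


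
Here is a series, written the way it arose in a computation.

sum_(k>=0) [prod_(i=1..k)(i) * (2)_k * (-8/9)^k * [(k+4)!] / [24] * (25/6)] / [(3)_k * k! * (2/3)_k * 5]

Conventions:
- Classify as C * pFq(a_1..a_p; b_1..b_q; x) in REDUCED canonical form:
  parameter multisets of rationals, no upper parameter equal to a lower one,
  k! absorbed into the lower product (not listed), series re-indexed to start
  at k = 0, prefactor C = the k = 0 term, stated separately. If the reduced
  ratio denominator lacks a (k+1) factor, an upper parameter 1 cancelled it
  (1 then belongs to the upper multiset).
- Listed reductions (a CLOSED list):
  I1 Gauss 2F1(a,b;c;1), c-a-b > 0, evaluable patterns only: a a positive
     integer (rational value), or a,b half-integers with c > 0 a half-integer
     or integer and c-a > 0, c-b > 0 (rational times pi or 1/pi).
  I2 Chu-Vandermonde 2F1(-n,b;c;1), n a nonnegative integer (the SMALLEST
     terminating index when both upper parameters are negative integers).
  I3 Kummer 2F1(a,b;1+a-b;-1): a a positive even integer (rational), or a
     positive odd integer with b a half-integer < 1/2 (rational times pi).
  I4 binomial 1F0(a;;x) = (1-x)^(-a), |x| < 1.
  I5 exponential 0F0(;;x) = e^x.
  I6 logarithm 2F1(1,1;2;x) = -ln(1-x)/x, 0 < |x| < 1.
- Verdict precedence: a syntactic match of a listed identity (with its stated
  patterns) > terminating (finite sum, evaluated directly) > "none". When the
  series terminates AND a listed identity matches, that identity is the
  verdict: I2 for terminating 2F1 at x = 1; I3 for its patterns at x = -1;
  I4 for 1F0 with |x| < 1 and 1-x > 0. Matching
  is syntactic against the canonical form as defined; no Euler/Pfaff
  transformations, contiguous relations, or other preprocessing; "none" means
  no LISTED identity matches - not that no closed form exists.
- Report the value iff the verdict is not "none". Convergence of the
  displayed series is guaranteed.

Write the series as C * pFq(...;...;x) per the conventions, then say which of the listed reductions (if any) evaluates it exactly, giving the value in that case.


First insight: t_0 being 5/6, the constant factors (C = 5/6) combine into one prefactor.
Consecutive-term ratio: r(k) = (-8/9) * (k+1) (k+2) (k+5) / [(k+2/3) (k+3) (k+1)] - rational; roots negated = parameters, x = (-8/9), C = 5/6.

Prefactor 5/6, argument -8/9: 3F2 with upper {1, 2, 5} over lower {2/3, 3}. Verdict: none. No listed pattern accepts 3F2(1, 2, 5; 2/3, 3; -8/9).


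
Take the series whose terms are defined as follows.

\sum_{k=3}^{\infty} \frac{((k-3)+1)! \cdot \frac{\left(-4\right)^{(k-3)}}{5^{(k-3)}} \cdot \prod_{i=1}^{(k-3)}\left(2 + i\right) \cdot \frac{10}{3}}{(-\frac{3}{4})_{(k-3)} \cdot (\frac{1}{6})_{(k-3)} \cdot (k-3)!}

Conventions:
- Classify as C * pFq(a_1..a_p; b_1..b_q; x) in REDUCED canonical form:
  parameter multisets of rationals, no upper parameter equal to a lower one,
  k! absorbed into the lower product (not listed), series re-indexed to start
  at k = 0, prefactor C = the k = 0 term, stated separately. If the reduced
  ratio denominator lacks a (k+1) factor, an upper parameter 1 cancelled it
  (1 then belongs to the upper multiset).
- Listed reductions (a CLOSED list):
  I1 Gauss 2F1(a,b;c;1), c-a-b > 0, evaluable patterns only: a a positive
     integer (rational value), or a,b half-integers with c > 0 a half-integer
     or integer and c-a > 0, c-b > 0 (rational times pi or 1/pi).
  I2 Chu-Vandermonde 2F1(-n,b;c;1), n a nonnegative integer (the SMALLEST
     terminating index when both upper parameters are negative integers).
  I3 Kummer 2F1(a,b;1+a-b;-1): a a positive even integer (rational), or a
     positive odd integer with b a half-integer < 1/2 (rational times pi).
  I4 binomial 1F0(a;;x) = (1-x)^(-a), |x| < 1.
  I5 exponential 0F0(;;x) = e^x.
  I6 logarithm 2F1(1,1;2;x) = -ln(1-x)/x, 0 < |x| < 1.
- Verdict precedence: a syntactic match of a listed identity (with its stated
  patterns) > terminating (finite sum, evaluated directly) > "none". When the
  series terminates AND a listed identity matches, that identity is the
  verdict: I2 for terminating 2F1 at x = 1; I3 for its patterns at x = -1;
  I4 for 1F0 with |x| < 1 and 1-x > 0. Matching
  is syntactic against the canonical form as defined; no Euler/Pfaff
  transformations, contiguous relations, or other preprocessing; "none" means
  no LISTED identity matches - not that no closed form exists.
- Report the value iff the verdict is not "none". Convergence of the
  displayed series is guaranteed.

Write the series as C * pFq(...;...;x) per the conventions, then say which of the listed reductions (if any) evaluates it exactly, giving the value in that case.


The series (x = -\frac{4}{5}) is 2F2: upper {2, 3}, lower {-\frac{3}{4}, \frac{1}{6}}, prefactor \frac{10}{3}. Verdict: none - at argument -\frac{4}{5} the multisets {2, 3} ; {-\frac{3}{4}, \frac{1}{6}} match no listed identity.

Key observation: from the first term \frac{10}{3}: the factorial ratio (C = 10/3, x = -4/5) (k+a-1)!/(a-1)! is a rising factorial (a)_k.
Term ratio: r(k) = -\frac{4}{5} * (k+2) (k+3) / [(k-\frac{3}{4}) (k+\frac{1}{6}) (k+1)] - rational in k, leading ratio -\frac{4}{5}; with t_0 = \frac{10}{3}, classification follows.


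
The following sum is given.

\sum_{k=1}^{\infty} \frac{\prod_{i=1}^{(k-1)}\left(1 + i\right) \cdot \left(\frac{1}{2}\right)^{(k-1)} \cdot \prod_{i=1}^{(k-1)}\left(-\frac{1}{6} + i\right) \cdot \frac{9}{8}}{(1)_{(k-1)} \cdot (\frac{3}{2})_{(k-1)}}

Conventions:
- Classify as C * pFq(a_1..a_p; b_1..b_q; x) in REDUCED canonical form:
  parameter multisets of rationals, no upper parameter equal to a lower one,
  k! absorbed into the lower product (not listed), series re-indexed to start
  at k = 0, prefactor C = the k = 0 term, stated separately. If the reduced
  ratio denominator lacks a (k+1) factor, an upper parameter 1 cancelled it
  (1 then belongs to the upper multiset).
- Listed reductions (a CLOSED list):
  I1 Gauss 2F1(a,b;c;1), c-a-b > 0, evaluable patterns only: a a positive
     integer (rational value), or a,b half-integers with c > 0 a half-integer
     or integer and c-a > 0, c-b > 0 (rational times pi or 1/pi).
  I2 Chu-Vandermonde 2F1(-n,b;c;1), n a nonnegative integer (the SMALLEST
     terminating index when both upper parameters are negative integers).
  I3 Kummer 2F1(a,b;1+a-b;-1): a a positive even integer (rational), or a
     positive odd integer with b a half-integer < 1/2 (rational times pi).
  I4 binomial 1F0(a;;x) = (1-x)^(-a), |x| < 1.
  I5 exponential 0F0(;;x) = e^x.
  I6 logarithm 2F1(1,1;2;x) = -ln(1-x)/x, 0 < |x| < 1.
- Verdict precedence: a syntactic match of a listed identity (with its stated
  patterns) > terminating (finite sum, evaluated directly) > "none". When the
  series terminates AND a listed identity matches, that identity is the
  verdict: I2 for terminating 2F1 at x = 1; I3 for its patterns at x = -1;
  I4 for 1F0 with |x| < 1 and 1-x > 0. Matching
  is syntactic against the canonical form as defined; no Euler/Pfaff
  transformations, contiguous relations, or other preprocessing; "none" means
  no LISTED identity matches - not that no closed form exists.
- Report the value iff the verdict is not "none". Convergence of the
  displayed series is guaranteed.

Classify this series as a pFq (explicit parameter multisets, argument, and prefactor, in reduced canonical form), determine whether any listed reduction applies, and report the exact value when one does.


Canonical form: C = \frac{9}{8} times 2F1 with upper {\frac{5}{6}, 2}, lower {\frac{3}{2}}, x = \frac{1}{2}. Verdict: none - at argument \frac{1}{2} the multisets {\frac{5}{6}, 2} ; {\frac{3}{2}} match no listed identity.

Key step: with t_0 = \frac{9}{8}, the running product (C = 9/8) telescopes to a rising factorial.
Ratio: r(k) = \frac{1}{2} * (k+\frac{5}{6}) (k+2) / [(k+\frac{3}{2}) (k+1)] - poly over poly, x = \frac{1}{2} from leading terms; C = \frac{9}{8} at k = 0.


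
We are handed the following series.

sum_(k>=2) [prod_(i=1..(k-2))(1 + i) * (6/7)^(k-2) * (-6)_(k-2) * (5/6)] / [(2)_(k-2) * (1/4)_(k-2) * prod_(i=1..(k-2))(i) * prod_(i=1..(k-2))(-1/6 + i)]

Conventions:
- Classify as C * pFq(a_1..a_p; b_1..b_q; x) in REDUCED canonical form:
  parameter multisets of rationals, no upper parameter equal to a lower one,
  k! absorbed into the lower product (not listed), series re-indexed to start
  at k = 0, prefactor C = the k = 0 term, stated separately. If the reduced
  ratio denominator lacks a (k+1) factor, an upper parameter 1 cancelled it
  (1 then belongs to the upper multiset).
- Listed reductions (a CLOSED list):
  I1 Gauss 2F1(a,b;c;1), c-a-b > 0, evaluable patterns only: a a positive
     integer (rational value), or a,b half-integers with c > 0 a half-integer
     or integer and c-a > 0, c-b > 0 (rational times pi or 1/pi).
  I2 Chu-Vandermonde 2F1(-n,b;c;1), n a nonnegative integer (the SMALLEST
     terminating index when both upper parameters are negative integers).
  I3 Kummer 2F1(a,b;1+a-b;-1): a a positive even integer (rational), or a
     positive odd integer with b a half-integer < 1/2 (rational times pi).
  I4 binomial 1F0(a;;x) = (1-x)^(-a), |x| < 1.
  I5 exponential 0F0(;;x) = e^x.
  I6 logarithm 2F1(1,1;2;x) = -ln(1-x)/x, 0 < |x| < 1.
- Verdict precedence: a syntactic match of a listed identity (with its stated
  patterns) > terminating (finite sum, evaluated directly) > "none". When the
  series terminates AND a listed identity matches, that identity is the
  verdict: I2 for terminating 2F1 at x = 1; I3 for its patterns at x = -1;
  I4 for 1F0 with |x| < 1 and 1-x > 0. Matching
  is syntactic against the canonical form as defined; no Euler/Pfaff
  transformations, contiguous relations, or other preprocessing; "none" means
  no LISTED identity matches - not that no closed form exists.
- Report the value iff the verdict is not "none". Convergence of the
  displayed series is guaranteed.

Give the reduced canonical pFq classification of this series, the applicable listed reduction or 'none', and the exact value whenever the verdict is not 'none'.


At argument 6/7: a 1F2 with upper {-6}, lower {1/4, 5/6}, scaled by C = 5/6. Verdict: terminating - no listed pattern fits, but -6 in the upper list cuts the series at k = 6; direct evaluation. Hence: -90002582688444287/23836105189246350.

Key step: t_0 being 5/6, the running product (C = 5/6, x = 6/7) telescopes to a rising factorial.
Term ratio: r(k) = (6/7) * (k-6) / [(k+1/4) (k+5/6) (k+1)] - rational in k. x = (6/7); t_0 = 5/6; negate the roots.


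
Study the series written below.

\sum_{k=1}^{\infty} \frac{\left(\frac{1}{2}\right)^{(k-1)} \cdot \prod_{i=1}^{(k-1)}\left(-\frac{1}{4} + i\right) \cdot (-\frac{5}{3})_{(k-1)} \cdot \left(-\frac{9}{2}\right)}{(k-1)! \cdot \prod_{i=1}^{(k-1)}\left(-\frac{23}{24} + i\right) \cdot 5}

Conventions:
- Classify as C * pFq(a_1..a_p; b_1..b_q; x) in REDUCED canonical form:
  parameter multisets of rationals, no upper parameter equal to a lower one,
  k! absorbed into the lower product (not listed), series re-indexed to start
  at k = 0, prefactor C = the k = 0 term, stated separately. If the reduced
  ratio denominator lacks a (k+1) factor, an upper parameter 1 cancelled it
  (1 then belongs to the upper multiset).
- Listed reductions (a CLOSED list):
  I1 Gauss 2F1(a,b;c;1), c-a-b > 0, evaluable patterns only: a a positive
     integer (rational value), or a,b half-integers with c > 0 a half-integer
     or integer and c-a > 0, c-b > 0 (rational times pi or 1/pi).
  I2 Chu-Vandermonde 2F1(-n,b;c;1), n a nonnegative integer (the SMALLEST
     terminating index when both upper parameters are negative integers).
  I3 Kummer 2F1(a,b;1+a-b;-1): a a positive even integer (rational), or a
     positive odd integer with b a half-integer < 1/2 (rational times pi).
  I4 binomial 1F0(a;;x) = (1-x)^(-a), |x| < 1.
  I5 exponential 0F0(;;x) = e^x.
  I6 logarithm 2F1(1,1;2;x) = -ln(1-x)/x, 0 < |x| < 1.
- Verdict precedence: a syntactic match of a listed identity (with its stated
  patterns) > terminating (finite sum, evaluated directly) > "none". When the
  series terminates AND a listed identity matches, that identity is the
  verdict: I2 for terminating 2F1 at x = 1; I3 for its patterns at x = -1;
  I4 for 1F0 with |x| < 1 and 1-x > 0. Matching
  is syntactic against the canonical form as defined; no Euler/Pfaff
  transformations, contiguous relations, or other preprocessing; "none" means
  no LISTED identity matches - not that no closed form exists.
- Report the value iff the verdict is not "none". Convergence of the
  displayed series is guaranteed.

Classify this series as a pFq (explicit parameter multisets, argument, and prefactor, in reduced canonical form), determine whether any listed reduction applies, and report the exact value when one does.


Structural cue: with t_0 = -\frac{9}{10}, the running product (prefactor -9/10) telescopes to a rising factorial.
Term ratio: r(k) = \frac{1}{2} * (k-\frac{5}{3}) (k+\frac{3}{4}) / [(k+\frac{1}{24}) (k+1)] - poly over poly, x = \frac{1}{2} from leading terms; C = -\frac{9}{10} at k = 0.

At argument \frac{1}{2}: a 2F1 with upper {-\frac{5}{3}, \frac{3}{4}}, lower {\frac{1}{24}}, scaled by C = -\frac{9}{10}. Verdict: none. No listed pattern accepts 2F1(-\frac{5}{3}, \frac{3}{4}; \frac{1}{24}; \frac{1}{2}).


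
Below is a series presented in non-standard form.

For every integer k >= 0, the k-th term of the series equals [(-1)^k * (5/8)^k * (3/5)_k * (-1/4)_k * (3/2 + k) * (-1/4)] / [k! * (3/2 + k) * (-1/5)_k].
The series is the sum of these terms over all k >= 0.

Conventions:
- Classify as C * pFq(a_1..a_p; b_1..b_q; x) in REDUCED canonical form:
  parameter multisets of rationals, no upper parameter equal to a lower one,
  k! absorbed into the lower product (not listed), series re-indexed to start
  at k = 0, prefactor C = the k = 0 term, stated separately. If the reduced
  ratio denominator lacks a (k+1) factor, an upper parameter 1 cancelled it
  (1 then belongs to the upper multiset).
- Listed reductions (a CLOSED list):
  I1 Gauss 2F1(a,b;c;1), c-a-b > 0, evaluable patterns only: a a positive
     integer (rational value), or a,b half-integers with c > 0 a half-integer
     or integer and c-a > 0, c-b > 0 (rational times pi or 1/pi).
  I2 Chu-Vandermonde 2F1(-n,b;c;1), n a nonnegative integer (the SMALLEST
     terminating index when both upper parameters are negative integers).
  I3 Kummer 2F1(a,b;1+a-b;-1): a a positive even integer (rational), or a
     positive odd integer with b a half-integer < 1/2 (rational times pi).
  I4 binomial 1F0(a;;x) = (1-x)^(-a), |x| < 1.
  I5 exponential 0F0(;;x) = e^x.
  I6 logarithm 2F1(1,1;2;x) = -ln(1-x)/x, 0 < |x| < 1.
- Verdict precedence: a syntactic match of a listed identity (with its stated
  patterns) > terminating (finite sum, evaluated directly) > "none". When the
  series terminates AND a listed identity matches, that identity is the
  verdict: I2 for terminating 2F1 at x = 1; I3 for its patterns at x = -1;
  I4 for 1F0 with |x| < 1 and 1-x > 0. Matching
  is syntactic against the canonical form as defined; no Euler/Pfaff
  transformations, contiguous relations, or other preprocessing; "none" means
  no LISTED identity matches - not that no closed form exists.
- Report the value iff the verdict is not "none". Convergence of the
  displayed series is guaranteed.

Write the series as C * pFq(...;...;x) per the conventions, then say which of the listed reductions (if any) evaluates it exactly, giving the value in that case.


Classification (C = -1/4): 2F1 with upper {-1/4, 3/5}, lower {-1/5}, argument x = -5/8. Verdict: none. Every listed pattern misses the 2F1 form at -5/8, upper {-1/4, 3/5}.

The tell: from the first term -1/4: the (-1)^k factor (C = -1/4) folds into the argument's sign.
Adjacent-term ratio: r(k) = (-5/8) * (k-1/4) (k+3/5) / [(k-1/5) (k+1)] - rational in k. x = (-5/8); t_0 = -1/4; negate the roots.


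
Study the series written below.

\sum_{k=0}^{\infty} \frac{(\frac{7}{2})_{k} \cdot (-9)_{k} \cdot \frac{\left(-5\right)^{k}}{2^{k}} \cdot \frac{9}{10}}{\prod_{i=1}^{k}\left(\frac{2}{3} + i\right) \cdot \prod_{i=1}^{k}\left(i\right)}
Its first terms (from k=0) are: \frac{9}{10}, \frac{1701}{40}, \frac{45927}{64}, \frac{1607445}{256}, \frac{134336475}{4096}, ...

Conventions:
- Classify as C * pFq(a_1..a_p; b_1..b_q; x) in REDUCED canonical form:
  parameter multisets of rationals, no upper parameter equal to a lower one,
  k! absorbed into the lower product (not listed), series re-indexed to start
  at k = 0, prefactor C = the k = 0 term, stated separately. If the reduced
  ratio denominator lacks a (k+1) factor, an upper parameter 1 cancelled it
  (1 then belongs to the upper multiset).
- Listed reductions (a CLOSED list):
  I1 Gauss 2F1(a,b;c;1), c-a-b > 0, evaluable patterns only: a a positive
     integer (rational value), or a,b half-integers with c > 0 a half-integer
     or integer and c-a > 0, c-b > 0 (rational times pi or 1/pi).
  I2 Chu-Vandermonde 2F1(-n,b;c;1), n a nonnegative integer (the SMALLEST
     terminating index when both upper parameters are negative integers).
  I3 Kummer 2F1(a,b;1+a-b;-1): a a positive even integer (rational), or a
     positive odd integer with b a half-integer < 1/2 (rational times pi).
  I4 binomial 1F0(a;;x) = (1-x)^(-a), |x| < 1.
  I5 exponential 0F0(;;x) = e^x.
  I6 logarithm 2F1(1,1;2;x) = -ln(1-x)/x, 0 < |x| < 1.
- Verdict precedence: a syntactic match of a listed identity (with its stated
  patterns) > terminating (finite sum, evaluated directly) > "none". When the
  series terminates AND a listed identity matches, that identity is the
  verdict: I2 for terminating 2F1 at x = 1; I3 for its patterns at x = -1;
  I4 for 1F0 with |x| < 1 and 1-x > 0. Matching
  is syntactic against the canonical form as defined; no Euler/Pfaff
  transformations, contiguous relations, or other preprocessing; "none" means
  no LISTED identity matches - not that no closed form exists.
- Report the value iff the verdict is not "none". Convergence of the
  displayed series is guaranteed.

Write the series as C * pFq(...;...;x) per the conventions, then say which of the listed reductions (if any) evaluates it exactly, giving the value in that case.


x = -\frac{5}{2} here; the reduced form reads 2F1, upper {-9, \frac{7}{2}}, lower {\frac{5}{3}}, C = \frac{9}{10}. Verdict: terminating - the sum ends at index 9 because -9 is a negative integer; exact evaluation follows. Value: \frac{3780218283398361909}{3804737044480}.

Key step: t_0 = \frac{9}{10} here, and the two k-th powers (prefactor 9/10) combine into one argument.
Term ratio: r(k) = -\frac{5}{2} * (k-9) (k+\frac{7}{2}) / [(k+\frac{5}{3}) (k+1)] - rational in k, leading ratio -\frac{5}{2}; with t_0 = \frac{9}{10}, classification follows.


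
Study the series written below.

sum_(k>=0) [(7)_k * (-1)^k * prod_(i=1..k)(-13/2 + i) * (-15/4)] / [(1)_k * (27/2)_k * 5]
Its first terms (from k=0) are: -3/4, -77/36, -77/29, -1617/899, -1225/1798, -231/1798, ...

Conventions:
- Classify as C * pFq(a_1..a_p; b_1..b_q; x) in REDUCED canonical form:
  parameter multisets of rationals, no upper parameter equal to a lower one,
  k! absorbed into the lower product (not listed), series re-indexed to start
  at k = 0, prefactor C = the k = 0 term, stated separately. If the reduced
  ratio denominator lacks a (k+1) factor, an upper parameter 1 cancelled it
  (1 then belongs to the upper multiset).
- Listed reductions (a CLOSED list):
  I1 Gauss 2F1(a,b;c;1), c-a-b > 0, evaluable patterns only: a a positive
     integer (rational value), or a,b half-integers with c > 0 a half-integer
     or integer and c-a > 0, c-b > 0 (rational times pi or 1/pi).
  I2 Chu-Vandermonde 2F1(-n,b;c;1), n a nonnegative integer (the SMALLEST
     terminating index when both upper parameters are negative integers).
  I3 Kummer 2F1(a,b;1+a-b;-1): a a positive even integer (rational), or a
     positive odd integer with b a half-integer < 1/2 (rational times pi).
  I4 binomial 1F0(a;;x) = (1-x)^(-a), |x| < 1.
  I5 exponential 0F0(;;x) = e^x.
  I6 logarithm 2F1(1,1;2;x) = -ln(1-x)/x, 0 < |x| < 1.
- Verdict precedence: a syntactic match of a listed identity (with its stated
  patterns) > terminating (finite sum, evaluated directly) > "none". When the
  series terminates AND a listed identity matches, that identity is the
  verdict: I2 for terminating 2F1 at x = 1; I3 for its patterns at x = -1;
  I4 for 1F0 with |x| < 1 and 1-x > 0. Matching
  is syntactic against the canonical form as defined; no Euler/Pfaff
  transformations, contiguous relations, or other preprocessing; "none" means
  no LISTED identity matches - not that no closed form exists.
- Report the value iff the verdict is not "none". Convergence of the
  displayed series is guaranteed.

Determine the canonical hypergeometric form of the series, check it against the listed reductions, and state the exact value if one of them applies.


Canonical form: C = -3/4 times 2F1 with upper {-11/2, 7}, lower {27/2}, x = -1. Verdict at x = -1: Kummer (I3) matches (x = -1; c = 27/2 equals 1+a-b for upper {-11/2, 7}: listed pattern). Value: (-2788660875/1073741824) * pi.

Key step: from the first term -3/4: (1)_k (C = -3/4) is k! itself.
Consecutive-term ratio: r(k) = (-1) * (k-11/2) (k+7) / [(k+27/2) (k+1)] - rational in k. x = (-1); t_0 = -3/4; negate the roots.


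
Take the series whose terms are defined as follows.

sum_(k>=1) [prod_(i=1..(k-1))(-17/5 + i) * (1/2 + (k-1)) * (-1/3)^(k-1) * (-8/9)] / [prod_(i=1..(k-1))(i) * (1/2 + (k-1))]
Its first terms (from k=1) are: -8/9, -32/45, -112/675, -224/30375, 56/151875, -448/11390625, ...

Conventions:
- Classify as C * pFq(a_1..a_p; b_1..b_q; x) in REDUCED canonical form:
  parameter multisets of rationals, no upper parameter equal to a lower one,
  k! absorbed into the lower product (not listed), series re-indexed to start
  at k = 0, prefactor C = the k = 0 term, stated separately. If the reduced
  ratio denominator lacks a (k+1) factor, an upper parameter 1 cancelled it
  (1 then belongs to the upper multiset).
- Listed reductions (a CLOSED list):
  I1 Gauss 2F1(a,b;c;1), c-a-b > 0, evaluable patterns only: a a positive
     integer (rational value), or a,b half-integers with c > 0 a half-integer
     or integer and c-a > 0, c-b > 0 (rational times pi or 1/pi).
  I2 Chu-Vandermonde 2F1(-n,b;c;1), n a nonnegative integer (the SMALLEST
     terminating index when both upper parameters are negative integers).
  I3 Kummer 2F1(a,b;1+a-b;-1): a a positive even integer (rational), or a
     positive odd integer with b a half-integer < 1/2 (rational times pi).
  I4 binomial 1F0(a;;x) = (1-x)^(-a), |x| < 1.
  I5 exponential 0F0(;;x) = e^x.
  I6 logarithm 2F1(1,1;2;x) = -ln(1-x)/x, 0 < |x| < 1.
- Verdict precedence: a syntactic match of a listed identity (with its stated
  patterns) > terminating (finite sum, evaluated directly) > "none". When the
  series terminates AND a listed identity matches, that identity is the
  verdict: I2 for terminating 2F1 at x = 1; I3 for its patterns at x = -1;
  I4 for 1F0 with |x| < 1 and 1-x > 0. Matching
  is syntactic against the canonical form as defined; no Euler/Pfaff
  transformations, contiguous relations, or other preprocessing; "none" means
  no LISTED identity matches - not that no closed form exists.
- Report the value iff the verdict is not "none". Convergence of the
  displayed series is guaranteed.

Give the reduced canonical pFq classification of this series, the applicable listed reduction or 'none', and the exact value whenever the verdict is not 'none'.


Canonical form: C = -8/9 times 1F0 with upper {-12/5}, lower {-}, x = -1/3. Verdict: the binomial series (I4) matches (the 1F0 binomial series: exponent 12/5, x = -1/3). Its exact value is (-8/9) * (4/3)^(12/5).

The tell: t_0 being -8/9, striking the common factor k + 1/2 reduces the term (C = -8/9, x = -1/3).
Term ratio: r(k) = (-1/3) * (k-12/5) / [(k+1)] ; factor over Q: parameters, x = (-1/3), and C = -8/9.


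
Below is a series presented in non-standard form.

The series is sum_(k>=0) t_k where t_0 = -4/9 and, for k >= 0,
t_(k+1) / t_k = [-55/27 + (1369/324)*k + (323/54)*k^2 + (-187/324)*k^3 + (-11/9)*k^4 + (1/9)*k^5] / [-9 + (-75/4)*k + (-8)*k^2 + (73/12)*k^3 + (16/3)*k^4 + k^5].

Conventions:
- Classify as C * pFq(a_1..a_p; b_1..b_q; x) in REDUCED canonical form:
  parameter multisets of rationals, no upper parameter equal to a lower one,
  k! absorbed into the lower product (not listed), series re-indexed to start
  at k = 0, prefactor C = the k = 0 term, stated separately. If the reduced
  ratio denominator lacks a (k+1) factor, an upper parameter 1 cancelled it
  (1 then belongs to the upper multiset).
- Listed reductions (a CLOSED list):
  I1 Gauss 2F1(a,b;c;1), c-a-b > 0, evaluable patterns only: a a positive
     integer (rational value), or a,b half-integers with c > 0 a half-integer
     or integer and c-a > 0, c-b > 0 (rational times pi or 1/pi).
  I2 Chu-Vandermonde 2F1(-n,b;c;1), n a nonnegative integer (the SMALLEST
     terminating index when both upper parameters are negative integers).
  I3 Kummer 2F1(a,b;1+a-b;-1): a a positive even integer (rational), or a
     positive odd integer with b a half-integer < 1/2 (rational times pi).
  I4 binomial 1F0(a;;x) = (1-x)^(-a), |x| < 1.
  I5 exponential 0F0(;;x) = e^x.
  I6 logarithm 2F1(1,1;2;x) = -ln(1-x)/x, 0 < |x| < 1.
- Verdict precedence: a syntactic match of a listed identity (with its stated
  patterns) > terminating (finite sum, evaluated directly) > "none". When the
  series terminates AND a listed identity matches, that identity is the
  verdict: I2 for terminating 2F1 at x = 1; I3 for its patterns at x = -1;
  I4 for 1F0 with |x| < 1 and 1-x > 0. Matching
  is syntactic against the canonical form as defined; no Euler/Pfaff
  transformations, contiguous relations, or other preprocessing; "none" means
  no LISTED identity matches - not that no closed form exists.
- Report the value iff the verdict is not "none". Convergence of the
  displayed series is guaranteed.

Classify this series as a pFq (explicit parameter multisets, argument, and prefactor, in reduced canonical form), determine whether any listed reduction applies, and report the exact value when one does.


Key step: t_0 being -4/9, the parameter 4/3 appears in both the upper and lower lists and cancels (alongside the other common factor).
Step ratio: r(k) = (1/9) * (k-11) (k-5/2) (k-1/3) / [(k-3/2) (k+3) (k+1)] ; factor over Q: parameters, x = (1/9), and C = -4/9.

At argument 1/9: a 3F2 with upper {-11, -5/2, -1/3}, lower {-3/2, 3}, scaled by C = -4/9. Verdict: terminating at k = 11: the factor (-11)_k kills every later term; summing the 12 survivors is exact. Its exact value is -81251530914489901448/158049650967740074413.


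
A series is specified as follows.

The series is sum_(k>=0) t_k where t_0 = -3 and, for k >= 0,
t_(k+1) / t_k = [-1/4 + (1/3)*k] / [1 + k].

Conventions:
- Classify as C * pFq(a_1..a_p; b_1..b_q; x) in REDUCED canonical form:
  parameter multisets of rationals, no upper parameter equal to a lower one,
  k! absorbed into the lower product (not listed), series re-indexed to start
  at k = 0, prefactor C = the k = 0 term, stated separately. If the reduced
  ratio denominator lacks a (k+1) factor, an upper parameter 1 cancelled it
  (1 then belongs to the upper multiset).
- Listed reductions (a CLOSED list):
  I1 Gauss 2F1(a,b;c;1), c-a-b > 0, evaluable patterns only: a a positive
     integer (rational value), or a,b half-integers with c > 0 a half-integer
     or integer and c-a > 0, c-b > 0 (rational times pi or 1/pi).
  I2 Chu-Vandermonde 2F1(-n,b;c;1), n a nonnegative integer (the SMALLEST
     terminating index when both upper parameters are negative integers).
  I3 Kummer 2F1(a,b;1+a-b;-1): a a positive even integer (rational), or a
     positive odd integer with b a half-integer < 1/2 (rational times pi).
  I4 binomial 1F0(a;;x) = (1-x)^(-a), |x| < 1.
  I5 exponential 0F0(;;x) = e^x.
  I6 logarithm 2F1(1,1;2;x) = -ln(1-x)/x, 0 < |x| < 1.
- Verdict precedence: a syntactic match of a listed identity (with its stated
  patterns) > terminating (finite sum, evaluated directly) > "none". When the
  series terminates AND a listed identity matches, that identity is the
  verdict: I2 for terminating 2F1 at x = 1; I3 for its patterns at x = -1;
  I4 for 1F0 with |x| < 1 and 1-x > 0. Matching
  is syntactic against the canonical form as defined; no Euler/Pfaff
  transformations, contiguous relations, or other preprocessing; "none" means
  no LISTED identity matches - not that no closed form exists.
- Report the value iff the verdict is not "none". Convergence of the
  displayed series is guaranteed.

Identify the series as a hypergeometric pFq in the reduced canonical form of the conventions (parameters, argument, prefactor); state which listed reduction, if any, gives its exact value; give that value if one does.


With C = -3: the canonical form is 1F0(-3/4; -; 1/3). Verdict: binomial (I4) matches (the 1F0 binomial series: exponent 3/4, x = 1/3). Value: (-3) * (2/3)^(3/4).

Key observation: t_0 = -3 here, and roots of the ratio polynomials (C = -3) are the negated parameters.
Term ratio: r(k) = (1/3) * (k-3/4) / [(k+1)] - rational in k. x = (1/3); t_0 = -3; negate the roots.


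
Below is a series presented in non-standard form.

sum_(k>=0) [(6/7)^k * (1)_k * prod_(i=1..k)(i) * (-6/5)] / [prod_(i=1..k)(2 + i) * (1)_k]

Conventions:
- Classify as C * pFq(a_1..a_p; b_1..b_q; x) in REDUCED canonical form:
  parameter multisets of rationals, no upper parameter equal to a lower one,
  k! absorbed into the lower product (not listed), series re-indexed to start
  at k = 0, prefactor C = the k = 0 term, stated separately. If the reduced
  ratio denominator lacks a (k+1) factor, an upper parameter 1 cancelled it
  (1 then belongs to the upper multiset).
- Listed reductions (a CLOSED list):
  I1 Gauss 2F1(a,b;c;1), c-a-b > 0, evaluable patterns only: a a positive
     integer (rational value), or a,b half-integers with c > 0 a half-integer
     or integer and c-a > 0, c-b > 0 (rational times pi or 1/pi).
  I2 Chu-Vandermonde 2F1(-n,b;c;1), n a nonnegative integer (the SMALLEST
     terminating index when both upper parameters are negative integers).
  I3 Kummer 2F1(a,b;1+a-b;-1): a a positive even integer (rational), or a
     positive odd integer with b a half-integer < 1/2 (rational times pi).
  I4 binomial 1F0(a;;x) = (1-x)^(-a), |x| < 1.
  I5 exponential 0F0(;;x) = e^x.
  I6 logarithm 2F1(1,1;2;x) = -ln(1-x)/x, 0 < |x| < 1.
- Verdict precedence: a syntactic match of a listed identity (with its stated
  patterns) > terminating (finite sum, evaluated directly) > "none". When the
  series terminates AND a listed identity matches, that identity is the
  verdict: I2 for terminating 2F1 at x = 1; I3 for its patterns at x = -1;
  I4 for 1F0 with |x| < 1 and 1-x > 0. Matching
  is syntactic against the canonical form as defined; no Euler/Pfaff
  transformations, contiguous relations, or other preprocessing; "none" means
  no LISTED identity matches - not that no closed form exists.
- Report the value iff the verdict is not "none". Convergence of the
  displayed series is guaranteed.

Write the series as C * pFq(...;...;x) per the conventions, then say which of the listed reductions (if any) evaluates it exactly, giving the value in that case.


x = 6/7 here; the reduced form reads 2F1, upper {1, 1}, lower {3}, C = -6/5. Verdict: none - at argument 6/7 the multisets {1, 1} ; {3} match no listed identity.

The tell: x = (6/7) and (1)_k (C = -6/5, x = 6/7) is k! itself.
Adjacent-term ratio: r(k) = (6/7) * (k+1) (k+1) / [(k+3) (k+1)] - rational in k, leading ratio (6/7); with t_0 = -6/5, classification follows.


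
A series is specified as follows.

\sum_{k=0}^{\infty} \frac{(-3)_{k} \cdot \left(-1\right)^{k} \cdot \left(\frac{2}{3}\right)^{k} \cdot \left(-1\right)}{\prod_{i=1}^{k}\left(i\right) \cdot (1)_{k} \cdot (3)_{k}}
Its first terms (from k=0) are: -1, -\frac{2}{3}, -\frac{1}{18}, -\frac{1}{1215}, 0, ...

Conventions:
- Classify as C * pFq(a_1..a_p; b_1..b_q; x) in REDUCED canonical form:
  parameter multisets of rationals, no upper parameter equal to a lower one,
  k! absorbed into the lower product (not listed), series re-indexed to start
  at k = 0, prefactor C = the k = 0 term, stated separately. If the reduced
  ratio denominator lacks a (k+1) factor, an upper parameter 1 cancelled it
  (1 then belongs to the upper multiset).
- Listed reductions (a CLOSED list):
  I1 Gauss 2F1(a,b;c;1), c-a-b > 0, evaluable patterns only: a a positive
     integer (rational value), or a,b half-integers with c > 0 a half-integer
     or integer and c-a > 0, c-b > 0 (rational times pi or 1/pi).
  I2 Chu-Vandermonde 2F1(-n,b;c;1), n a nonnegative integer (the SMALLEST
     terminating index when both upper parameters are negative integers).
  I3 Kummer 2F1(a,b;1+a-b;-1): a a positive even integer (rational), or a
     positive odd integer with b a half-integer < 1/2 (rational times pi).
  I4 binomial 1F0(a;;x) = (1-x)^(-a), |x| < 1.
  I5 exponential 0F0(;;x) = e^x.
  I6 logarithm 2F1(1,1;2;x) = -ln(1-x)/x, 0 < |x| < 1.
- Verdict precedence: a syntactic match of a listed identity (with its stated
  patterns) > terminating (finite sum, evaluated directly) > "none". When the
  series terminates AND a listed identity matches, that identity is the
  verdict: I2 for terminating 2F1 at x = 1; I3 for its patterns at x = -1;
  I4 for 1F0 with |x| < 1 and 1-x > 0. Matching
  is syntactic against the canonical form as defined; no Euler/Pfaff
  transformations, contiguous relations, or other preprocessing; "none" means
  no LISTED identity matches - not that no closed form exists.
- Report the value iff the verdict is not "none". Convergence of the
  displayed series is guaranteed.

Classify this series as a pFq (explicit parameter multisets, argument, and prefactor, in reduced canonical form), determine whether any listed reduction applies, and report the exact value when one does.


x = -\frac{2}{3} here; the reduced form reads 1F2, upper {-3}, lower {1, 3}, C = -1. Verdict: terminating. (-3)_k vanishes past k = 3, leaving a 4-term sum, computed directly. Value: -\frac{4187}{2430}.

First insight: from the first term -1: (1)_k (C = -1, x = -2/3) is k! itself.
Ratio: r(k) = -\frac{2}{3} * (k-3) / [(k+1) (k+3) (k+1)] - rational in k. x = -\frac{2}{3}; t_0 = -1; negate the roots.


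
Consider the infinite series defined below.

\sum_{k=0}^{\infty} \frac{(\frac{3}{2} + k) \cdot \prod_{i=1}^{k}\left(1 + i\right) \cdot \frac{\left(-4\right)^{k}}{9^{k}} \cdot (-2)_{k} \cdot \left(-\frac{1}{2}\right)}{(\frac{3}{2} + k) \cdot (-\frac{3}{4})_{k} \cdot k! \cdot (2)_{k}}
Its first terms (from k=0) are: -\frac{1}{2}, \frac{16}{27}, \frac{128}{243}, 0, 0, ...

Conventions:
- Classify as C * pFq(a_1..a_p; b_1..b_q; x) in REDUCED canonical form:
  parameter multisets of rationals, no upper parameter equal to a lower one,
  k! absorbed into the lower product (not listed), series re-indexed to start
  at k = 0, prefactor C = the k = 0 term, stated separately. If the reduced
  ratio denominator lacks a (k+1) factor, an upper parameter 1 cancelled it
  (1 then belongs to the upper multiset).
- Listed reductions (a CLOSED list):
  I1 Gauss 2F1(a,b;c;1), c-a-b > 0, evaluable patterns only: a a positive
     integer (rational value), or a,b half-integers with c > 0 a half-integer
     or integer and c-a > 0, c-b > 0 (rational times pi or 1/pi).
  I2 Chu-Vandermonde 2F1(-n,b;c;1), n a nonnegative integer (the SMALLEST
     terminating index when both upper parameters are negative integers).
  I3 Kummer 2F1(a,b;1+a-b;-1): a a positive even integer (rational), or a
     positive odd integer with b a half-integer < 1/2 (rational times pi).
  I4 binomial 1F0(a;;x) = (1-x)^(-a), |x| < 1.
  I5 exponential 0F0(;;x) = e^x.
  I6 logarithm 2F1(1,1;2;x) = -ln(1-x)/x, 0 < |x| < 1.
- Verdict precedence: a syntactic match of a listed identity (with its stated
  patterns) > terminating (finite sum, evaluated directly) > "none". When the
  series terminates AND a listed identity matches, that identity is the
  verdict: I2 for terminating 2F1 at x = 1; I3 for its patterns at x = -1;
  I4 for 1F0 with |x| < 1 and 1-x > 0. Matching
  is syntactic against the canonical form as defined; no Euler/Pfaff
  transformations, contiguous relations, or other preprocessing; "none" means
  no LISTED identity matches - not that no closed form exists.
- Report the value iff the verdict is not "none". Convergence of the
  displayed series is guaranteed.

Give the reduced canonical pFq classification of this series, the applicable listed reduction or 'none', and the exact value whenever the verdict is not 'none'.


Reduced: x = -\frac{4}{9}, 1F1, upper = {-2}, lower = {-\frac{3}{4}}, C = -\frac{1}{2}. Verdict: terminating at k = 2: the factor (-2)_k kills every later term; summing the 3 survivors is exact. Exact value: \frac{301}{486}.

First insight: t_0 = -\frac{1}{2} here, and the parameter 2 appears in both the upper and lower lists and cancels (alongside the other common factor).
Ratio: r(k) = -\frac{4}{9} * (k-2) / [(k-\frac{3}{4}) (k+1)] ; factor over Q: parameters, x = -\frac{4}{9}, and C = -\frac{1}{2}.
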